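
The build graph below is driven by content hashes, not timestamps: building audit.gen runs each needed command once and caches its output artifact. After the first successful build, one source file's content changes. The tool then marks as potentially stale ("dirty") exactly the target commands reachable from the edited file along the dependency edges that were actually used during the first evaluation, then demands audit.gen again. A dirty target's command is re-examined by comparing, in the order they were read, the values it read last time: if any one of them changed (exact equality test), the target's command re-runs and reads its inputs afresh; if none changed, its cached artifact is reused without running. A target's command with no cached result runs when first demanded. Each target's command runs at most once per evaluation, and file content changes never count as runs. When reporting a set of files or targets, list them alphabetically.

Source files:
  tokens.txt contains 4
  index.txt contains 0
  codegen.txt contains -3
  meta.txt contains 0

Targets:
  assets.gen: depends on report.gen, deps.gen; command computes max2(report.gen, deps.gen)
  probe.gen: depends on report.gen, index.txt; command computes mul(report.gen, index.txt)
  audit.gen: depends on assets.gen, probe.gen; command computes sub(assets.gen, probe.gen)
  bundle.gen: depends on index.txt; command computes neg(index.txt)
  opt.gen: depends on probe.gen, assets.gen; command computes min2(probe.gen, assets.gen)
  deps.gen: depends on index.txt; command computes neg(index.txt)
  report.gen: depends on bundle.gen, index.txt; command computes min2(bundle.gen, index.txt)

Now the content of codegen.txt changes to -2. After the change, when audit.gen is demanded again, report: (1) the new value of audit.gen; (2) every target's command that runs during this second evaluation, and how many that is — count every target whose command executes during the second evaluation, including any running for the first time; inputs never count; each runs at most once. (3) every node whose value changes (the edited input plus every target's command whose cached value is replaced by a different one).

Initial pass — values computed on the first demand:
  bundle.gen = neg(0) = 0
  deps.gen = neg(0) = 0
  report.gen = min2(0, 0) = 0
  assets.gen = max2(0, 0) = 0
  probe.gen = mul(0, 0) = 0
  audit.gen = sub(0, 0) = 0

Second demand — change propagation:
  no demanded computation ever read codegen.txt, so the edit dirties nothing and nothing runs.

The important point: nothing the output needs ever reads codegen.txt, so the edit is invisible to it.

audit.gen now evaluates to 0.
Run set: none (0 run).
Changed values: codegen.txt.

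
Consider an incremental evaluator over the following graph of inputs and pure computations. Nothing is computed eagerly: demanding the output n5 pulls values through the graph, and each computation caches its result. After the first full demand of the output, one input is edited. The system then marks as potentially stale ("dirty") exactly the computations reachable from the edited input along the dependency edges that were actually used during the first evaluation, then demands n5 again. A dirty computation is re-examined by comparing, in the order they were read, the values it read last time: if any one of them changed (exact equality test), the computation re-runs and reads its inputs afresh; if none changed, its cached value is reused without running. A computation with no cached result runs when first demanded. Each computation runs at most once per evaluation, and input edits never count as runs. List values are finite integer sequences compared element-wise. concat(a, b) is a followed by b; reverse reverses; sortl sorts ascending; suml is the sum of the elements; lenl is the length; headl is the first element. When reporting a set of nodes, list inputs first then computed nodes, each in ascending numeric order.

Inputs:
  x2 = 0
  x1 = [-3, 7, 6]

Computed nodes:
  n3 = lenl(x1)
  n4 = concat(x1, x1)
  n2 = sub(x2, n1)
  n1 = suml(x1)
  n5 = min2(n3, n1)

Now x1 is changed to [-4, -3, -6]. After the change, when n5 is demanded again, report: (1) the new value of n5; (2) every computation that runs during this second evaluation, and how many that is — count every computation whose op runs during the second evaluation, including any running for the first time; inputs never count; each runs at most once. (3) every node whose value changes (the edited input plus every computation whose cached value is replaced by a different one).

Initial pass — values computed on the first demand:
  n1 = suml([-3, 7, 6]) = 10
  n3 = lenl([-3, 7, 6]) = 3
  n5 = min2(3, 10) = 3

Second demand — change propagation:
  n1: re-runs because x1 [-3, 7, 6]->[-4, -3, -6]; new result -13.
  n3: re-runs because x1 [-3, 7, 6]->[-4, -3, -6]; new result 3 (unchanged).
  n5: re-runs because n1 10->-13; new result -13.

n5 now evaluates to -13.
Run set: n1, n3, n5 (3 run).
Changed values: x1, n1, n5.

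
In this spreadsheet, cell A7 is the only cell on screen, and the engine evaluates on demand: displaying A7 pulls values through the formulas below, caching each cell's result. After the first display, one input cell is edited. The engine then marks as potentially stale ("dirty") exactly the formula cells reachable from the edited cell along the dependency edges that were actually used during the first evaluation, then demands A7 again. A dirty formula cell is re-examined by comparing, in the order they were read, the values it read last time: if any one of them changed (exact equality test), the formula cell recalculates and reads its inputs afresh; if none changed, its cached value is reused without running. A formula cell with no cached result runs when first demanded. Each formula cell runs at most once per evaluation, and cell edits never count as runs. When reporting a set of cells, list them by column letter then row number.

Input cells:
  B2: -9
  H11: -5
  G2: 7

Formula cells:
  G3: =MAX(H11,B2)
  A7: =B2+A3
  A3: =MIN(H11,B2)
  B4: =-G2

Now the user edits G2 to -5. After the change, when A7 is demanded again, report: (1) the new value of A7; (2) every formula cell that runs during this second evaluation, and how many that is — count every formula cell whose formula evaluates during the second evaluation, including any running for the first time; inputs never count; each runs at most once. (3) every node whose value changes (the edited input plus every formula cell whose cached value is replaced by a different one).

Initial pass — values computed on the first demand:
  A3 = MIN(-5, -9) = -9
  A7 = -9 + -9 = -18

Second demand — change propagation:
  no demanded computation ever read G2, so the edit dirties nothing and nothing runs.

The important point: nothing the output needs ever reads G2, so the edit is invisible to it.

A7 now evaluates to -18.
Run set: none (0 run).
Changed values: G2.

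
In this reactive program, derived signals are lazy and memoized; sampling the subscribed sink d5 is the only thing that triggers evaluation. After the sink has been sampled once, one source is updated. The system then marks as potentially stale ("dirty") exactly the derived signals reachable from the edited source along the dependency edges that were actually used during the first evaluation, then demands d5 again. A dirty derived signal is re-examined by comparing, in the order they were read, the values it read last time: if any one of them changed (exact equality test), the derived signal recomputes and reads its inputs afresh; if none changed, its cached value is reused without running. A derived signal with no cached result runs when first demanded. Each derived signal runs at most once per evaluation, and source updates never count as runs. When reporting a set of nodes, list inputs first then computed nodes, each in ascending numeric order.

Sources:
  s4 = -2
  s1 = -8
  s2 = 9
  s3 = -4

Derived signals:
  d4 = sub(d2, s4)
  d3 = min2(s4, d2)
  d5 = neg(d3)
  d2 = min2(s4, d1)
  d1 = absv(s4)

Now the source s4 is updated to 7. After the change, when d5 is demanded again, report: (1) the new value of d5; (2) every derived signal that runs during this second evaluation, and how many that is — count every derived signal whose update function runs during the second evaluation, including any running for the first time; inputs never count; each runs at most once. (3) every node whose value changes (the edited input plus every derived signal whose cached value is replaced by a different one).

Demanding d5 again yields -7.
4 derived signals run: d1, d2, d3, d5.
The nodes whose values change: s4, d1, d2, d3, d5.

First demand of the output computes:
  d1 = absv(-2) = 2
  d2 = min2(-2, 2) = -2
  d3 = min2(-2, -2) = -2
  d5 = neg(-2) = 2

After the edit, cleaning proceeds:
  d1: a read changed (s4 -2->7) — executes, giving 7.
  d2: a read changed (s4 -2->7; d1 2->7) — executes, giving 7.
  d3: a read changed (s4 -2->7; d2 -2->7) — executes, giving 7.
  d5: a read changed (d3 -2->7) — executes, giving -7.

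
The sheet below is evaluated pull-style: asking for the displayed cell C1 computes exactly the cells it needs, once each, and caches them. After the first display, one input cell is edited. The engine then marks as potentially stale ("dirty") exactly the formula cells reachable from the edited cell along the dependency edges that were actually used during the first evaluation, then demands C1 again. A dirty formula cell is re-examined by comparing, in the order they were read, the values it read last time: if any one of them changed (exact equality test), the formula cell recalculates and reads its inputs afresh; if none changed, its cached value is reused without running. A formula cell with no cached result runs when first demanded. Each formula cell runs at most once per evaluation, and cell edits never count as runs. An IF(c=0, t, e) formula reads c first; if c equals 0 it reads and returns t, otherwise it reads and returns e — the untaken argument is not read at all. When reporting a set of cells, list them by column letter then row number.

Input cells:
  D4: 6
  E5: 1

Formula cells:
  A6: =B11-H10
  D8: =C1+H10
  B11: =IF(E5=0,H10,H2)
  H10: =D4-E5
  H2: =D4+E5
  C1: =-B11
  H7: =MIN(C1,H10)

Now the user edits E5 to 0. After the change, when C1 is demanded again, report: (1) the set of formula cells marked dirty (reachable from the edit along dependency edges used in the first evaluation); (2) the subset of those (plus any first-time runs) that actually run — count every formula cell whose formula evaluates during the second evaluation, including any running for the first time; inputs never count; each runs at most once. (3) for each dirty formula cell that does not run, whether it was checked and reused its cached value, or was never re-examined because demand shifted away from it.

The edit dirties: B11, C1, H2.
3 formula cells run: B11, C1, H10.
Unvisited dirty nodes (no longer demanded): H2.
Note the branch switch — demand abandons H2, which is never re-examined.

First demand of the output computes:
  H2 = 6 + 1 = 7
  B11 = IF(E5=0: E5=1 -> else branch H2) = 7
  C1 = -(7) = -7

After the edit, cleaning proceeds:
  H2: stays stale; no demand reaches it after the flip.
  H10: had never run; runs now, result 6.
  B11: a read changed (E5 1->0) — executes, giving 6.
  C1: a read changed (B11 7->6) — executes, giving -6.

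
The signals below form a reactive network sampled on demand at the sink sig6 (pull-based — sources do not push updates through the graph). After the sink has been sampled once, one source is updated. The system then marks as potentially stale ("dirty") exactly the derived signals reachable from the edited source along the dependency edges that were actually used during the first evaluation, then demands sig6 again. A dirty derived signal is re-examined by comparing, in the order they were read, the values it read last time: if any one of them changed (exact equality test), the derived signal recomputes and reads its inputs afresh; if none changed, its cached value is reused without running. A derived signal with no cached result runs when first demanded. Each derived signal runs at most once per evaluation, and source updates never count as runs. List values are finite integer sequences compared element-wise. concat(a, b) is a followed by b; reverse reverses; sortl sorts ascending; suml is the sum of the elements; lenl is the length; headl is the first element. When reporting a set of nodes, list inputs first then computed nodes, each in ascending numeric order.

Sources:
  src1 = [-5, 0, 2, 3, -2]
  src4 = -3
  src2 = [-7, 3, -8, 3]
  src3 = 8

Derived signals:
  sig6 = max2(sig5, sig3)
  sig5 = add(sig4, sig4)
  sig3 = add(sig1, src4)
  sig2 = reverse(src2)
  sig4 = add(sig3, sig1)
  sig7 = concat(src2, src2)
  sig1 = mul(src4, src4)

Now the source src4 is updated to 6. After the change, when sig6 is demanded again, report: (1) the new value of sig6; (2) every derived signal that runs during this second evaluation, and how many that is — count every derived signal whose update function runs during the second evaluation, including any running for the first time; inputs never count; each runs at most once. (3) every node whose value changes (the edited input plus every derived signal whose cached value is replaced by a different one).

sig6 now evaluates to 156.
Run set: sig1, sig3, sig4, sig5, sig6 (5 run).
Changed values: src4, sig1, sig3, sig4, sig5, sig6.

Initial pass — values computed on the first demand:
  sig1 = mul(-3, -3) = 9
  sig3 = add(9, -3) = 6
  sig4 = add(6, 9) = 15
  sig5 = add(15, 15) = 30
  sig6 = max2(30, 6) = 30

Second demand — change propagation:
  sig1: re-runs because src4 -3->6; src4 -3->6; new result 36.
  sig3: re-runs because sig1 9->36; src4 -3->6; new result 42.
  sig4: re-runs because sig3 6->42; sig1 9->36; new result 78.
  sig5: re-runs because sig4 15->78; sig4 15->78; new result 156.
  sig6: re-runs because sig5 30->156; sig3 6->42; new result 156.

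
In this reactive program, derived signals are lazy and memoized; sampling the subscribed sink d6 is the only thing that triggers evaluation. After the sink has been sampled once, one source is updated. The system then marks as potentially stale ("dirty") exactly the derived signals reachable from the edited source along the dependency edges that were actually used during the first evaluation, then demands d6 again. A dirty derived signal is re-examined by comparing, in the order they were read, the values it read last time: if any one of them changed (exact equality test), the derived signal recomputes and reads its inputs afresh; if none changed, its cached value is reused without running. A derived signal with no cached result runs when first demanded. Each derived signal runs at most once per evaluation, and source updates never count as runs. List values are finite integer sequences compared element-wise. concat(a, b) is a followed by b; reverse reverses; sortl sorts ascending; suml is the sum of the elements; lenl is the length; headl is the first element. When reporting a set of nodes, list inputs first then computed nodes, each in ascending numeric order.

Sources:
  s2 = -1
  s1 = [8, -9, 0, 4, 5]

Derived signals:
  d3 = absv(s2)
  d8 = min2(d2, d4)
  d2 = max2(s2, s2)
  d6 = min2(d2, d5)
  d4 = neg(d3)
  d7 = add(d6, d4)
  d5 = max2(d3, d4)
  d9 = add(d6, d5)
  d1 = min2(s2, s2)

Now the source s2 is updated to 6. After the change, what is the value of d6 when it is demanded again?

First demand of the output computes:
  d2 = max2(-1, -1) = -1
  d3 = absv(-1) = 1
  d4 = neg(1) = -1
  d5 = max2(1, -1) = 1
  d6 = min2(-1, 1) = -1

After the edit, cleaning proceeds:
  d2: a read changed (s2 -1->6; s2 -1->6) — executes, giving 6.
  d3: a read changed (s2 -1->6) — executes, giving 6.
  d4: a read changed (d3 1->6) — executes, giving -6.
  d5: a read changed (d3 1->6; d4 -1->-6) — executes, giving 6.
  d6: a read changed (d2 -1->6; d5 1->6) — executes, giving 6.

Demanding d6 again yields 6.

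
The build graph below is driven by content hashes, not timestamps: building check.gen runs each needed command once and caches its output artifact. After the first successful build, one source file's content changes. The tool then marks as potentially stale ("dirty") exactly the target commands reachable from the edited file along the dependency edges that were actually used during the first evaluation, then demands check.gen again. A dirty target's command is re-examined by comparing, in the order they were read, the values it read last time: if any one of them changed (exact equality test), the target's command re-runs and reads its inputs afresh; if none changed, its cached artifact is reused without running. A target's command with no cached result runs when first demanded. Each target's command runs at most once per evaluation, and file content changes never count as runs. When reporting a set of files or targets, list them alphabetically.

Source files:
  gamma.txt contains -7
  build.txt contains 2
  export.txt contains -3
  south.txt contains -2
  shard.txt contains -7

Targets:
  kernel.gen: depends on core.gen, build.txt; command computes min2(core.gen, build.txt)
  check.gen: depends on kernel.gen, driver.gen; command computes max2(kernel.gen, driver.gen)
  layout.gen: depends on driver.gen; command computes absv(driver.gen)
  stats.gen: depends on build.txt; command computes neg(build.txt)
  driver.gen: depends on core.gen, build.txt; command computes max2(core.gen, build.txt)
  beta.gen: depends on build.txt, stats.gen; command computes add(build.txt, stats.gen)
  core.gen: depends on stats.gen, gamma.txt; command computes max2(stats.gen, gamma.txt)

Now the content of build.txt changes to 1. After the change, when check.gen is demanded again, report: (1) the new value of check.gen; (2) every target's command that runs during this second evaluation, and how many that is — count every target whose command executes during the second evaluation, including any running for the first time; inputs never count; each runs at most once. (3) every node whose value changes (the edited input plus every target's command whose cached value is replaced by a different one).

check.gen now evaluates to 1.
Run set: check.gen, core.gen, driver.gen, kernel.gen, stats.gen (5 run).
Changed values: build.txt, check.gen, core.gen, driver.gen, kernel.gen, stats.gen.

Initial pass — values computed on the first demand:
  stats.gen = neg(2) = -2
  core.gen = max2(-2, -7) = -2
  driver.gen = max2(-2, 2) = 2
  kernel.gen = min2(-2, 2) = -2
  check.gen = max2(-2, 2) = 2

Second demand — change propagation:
  stats.gen: re-runs because build.txt 2->1; new result -1.
  core.gen: re-runs because stats.gen -2->-1; new result -1.
  driver.gen: re-runs because core.gen -2->-1; build.txt 2->1; new result 1.
  kernel.gen: re-runs because core.gen -2->-1; build.txt 2->1; new result -1.
  check.gen: re-runs because kernel.gen -2->-1; driver.gen 2->1; new result 1.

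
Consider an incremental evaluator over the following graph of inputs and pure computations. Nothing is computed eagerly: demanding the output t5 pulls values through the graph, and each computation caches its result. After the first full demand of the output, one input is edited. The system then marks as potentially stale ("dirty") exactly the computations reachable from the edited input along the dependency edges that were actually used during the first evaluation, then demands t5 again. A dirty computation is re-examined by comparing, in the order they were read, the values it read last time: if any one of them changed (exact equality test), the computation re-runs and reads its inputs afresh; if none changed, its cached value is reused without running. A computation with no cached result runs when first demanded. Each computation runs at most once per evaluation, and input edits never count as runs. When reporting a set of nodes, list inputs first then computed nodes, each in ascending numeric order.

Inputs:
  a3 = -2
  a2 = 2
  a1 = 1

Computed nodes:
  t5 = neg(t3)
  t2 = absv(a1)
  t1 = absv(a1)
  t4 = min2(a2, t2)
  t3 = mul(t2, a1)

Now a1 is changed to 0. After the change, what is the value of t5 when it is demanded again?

t5 now evaluates to 0.

Initial pass — values computed on the first demand:
  t2 = absv(1) = 1
  t3 = mul(1, 1) = 1
  t5 = neg(1) = -1

Second demand — change propagation:
  t2: re-runs because a1 1->0; new result 0.
  t3: re-runs because t2 1->0; a1 1->0; new result 0.
  t5: re-runs because t3 1->0; new result 0.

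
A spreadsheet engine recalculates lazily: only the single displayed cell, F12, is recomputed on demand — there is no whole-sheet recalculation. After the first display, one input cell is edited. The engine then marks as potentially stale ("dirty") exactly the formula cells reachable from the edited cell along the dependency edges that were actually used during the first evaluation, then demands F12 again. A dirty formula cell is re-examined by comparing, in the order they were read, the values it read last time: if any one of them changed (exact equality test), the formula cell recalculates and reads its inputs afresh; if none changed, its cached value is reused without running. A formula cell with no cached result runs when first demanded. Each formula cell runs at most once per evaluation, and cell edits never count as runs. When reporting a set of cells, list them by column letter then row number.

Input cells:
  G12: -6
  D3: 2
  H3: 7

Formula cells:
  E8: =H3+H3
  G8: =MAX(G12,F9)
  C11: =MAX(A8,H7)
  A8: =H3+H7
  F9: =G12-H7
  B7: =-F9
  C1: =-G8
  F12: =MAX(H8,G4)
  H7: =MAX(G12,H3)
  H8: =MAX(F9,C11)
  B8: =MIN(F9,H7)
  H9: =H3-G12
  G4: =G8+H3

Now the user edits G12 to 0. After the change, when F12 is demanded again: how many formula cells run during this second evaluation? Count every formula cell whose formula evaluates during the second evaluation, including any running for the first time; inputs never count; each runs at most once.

Formula cells that run: F9, F12, G4, G8, H7, H8 — 6 in total.
Key observation: the cutoff stops propagation at A8 — its inputs' values are unchanged, so it reuses its cache.

First evaluation (everything demanded from the output):
  H7 = MAX(-6, 7) = 7
  A8 = 7 + 7 = 14
  C11 = MAX(14, 7) = 14
  F9 = -6 - 7 = -13
  G8 = MAX(-6, -13) = -6
  G4 = -6 + 7 = 1
  H8 = MAX(-13, 14) = 14
  F12 = MAX(14, 1) = 14

Propagation after the edit:
  H7: runs — G12 -6->0; result 7 (same value as before).
  A8: checked — values it read are unchanged (H3 unchanged, H7 unchanged); reused cached 14 without running.
  C11: checked — values it read are unchanged (A8 unchanged, H7 unchanged); reused cached 14 without running.
  F9: runs — G12 -6->0; result -7.
  G8: runs — G12 -6->0; F9 -13->-7; result 0.
  G4: runs — G8 -6->0; result 7.
  H8: runs — F9 -13->-7; result 14 (same value as before).
  F12: runs — G4 1->7; result 14 (same value as before).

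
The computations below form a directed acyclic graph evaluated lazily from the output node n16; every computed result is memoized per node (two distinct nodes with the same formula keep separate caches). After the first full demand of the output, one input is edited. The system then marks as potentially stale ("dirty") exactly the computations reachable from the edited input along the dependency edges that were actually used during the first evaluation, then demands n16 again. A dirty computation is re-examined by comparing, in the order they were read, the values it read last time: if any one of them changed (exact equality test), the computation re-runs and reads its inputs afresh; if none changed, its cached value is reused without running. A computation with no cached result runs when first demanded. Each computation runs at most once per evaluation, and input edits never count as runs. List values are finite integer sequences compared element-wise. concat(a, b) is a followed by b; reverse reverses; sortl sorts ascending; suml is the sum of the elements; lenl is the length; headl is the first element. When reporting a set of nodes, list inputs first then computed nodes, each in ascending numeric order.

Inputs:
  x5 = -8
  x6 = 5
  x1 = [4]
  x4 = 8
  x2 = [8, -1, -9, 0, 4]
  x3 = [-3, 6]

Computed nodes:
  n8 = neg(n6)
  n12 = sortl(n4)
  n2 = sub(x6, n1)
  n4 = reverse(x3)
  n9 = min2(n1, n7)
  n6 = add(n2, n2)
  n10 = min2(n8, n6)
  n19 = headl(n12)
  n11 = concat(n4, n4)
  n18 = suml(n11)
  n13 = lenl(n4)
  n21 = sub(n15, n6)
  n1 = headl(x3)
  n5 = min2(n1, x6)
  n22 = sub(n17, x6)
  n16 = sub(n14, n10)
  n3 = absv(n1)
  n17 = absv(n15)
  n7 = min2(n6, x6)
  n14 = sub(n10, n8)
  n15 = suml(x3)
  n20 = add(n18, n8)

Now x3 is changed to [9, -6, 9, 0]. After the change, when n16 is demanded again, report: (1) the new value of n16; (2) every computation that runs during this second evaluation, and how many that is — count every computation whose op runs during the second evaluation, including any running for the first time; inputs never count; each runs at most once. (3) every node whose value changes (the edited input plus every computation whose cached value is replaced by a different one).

Demanding n16 again yields -8.
7 computations run: n1, n2, n6, n8, n10, n14, n16.
The nodes whose values change: x3, n1, n2, n6, n8, n10, n14, n16.

First demand of the output computes:
  n1 = headl([-3, 6]) = -3
  n2 = sub(5, -3) = 8
  n6 = add(8, 8) = 16
  n8 = neg(16) = -16
  n10 = min2(-16, 16) = -16
  n14 = sub(-16, -16) = 0
  n16 = sub(0, -16) = 16

After the edit, cleaning proceeds:
  n1: a read changed (x3 [-3, 6]->[9, -6, 9, 0]) — executes, giving 9.
  n2: a read changed (n1 -3->9) — executes, giving -4.
  n6: a read changed (n2 8->-4; n2 8->-4) — executes, giving -8.
  n8: a read changed (n6 16->-8) — executes, giving 8.
  n10: a read changed (n8 -16->8; n6 16->-8) — executes, giving -8.
  n14: a read changed (n10 -16->-8; n8 -16->8) — executes, giving -16.
  n16: a read changed (n14 0->-16; n10 -16->-8) — executes, giving -8.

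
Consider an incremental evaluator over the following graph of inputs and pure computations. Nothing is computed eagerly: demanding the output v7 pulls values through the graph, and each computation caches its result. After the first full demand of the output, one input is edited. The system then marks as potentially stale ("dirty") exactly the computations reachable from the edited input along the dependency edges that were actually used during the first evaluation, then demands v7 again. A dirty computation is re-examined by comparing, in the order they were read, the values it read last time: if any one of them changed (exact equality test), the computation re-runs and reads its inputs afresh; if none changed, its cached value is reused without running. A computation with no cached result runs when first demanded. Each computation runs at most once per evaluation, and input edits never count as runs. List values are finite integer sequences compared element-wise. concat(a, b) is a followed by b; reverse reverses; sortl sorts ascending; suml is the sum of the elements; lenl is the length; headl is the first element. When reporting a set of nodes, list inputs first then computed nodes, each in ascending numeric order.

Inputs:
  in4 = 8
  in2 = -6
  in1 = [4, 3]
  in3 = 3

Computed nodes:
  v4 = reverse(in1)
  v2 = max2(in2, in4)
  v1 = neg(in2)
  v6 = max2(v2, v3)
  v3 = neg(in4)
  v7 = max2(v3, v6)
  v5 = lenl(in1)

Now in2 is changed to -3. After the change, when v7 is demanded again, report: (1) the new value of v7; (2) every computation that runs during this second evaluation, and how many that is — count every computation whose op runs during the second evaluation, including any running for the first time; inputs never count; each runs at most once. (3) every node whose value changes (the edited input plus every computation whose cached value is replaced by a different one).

Initial pass — values computed on the first demand:
  v2 = max2(-6, 8) = 8
  v3 = neg(8) = -8
  v6 = max2(8, -8) = 8
  v7 = max2(-8, 8) = 8

Second demand — change propagation:
  v2: re-runs because in2 -6->-3; new result 8 (unchanged).
  v6: re-examined; everything it read last time is the same (v2 unchanged, v3 unchanged) — cache 8 kept, no run.
  v7: re-examined; everything it read last time is the same (v3 unchanged, v6 unchanged) — cache 8 kept, no run.

The important point: v2 recomputes to an identical value, and the output ends up unchanged.

v7 now evaluates to 8.
Run set: v2 (1 run).
Changed values: in2.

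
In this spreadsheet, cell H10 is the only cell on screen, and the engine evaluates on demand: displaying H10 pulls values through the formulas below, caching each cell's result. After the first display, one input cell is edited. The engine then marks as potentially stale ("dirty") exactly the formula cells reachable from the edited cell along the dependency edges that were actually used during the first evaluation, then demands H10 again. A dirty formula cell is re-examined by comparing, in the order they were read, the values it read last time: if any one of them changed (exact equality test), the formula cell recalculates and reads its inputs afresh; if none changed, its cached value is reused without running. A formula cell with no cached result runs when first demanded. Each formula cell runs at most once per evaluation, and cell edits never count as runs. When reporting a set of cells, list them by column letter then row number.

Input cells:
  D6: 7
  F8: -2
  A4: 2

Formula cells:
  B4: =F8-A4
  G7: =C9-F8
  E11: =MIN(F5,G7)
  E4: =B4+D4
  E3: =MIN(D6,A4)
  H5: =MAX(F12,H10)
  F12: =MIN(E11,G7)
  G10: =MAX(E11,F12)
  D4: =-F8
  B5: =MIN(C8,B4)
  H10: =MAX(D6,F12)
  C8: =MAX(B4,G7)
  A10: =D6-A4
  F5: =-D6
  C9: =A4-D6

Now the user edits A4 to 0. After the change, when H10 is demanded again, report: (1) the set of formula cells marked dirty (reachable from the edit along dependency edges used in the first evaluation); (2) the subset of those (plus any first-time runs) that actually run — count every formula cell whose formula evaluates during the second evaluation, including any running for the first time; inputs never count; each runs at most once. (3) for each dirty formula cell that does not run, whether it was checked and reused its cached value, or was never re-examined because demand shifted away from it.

Initial pass — values computed on the first demand:
  C9 = 2 - 7 = -5
  F5 = -(7) = -7
  G7 = -5 - -2 = -3
  E11 = MIN(-7, -3) = -7
  F12 = MIN(-7, -3) = -7
  H10 = MAX(7, -7) = 7

Second demand — change propagation:
  C9: re-runs because A4 2->0; new result -7.
  G7: re-runs because C9 -5->-7; new result -5.
  E11: re-runs because G7 -3->-5; new result -7 (unchanged).
  F12: re-runs because G7 -3->-5; new result -7 (unchanged).
  H10: re-examined; everything it read last time is the same (D6 unchanged, F12 unchanged) — cache 7 kept, no run.

The important point: at H10 every value read last time is unchanged, so the dirty flag clears without a run.

Dirty set: C9, E11, F12, G7, H10.
Run set: C9, E11, F12, G7 (4 run).
Re-examined without running (cache reused): H10.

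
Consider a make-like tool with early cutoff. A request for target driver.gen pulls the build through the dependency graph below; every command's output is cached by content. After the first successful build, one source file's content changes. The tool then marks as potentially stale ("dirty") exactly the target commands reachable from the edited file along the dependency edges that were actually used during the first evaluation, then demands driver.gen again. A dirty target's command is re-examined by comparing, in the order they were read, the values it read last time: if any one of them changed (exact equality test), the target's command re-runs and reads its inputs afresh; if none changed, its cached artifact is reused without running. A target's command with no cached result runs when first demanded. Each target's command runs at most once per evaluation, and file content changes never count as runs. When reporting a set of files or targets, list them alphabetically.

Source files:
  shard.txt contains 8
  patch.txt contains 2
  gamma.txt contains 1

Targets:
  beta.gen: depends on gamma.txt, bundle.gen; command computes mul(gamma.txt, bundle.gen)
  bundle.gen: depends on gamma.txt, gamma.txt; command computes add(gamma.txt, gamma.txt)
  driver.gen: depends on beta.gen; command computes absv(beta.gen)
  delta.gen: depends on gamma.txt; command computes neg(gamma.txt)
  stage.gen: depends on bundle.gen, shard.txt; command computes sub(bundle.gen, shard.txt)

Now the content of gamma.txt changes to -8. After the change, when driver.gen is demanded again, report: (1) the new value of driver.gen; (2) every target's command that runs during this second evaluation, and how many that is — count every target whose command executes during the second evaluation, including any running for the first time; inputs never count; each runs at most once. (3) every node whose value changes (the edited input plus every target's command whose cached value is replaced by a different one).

First demand of the output computes:
  bundle.gen = add(1, 1) = 2
  beta.gen = mul(1, 2) = 2
  driver.gen = absv(2) = 2

After the edit, cleaning proceeds:
  bundle.gen: a read changed (gamma.txt 1->-8; gamma.txt 1->-8) — executes, giving -16.
  beta.gen: a read changed (gamma.txt 1->-8; bundle.gen 2->-16) — executes, giving 128.
  driver.gen: a read changed (beta.gen 2->128) — executes, giving 128.

Demanding driver.gen again yields 128.
3 target commands run: beta.gen, bundle.gen, driver.gen.
The nodes whose values change: beta.gen, bundle.gen, driver.gen, gamma.txt.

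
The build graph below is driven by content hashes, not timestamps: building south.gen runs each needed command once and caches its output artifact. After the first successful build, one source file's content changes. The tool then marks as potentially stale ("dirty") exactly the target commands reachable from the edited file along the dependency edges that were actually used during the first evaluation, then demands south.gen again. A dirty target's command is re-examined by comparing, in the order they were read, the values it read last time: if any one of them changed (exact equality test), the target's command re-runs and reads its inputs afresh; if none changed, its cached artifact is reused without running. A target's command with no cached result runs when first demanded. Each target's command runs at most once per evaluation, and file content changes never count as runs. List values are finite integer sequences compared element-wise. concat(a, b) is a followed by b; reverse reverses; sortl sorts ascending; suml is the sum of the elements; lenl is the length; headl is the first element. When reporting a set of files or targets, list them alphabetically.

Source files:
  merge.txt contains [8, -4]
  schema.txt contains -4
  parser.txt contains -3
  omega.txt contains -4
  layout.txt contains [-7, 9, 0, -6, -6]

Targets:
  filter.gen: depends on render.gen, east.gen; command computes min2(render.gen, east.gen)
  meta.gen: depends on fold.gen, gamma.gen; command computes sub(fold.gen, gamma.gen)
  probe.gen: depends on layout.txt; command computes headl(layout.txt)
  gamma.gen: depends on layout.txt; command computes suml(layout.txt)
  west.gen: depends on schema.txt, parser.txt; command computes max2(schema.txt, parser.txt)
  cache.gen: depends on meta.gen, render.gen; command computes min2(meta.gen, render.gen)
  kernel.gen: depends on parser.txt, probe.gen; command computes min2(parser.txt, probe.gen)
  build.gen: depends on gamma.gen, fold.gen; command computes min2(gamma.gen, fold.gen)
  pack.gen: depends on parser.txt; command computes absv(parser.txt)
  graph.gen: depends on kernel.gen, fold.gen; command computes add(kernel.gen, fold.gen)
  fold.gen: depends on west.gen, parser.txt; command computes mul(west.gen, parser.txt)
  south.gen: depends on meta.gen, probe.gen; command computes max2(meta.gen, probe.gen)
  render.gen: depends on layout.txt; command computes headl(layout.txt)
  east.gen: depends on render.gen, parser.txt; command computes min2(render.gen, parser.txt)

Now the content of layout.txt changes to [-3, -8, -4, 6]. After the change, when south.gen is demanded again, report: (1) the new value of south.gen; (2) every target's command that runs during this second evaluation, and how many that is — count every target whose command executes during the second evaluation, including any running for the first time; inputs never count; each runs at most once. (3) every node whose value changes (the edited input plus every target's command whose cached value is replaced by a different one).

Initial pass — values computed on the first demand:
  gamma.gen = suml([-7, 9, 0, -6, -6]) = -10
  probe.gen = headl([-7, 9, 0, -6, -6]) = -7
  west.gen = max2(-4, -3) = -3
  fold.gen = mul(-3, -3) = 9
  meta.gen = sub(9, -10) = 19
  south.gen = max2(19, -7) = 19

Second demand — change propagation:
  gamma.gen: re-runs because layout.txt [-7, 9, 0, -6, -6]->[-3, -8, -4, 6]; new result -9.
  meta.gen: re-runs because gamma.gen -10->-9; new result 18.
  probe.gen: re-runs because layout.txt [-7, 9, 0, -6, -6]->[-3, -8, -4, 6]; new result -3.
  south.gen: re-runs because meta.gen 19->18; probe.gen -7->-3; new result 18.

south.gen now evaluates to 18.
Run set: gamma.gen, meta.gen, probe.gen, south.gen (4 run).
Changed values: gamma.gen, layout.txt, meta.gen, probe.gen, south.gen.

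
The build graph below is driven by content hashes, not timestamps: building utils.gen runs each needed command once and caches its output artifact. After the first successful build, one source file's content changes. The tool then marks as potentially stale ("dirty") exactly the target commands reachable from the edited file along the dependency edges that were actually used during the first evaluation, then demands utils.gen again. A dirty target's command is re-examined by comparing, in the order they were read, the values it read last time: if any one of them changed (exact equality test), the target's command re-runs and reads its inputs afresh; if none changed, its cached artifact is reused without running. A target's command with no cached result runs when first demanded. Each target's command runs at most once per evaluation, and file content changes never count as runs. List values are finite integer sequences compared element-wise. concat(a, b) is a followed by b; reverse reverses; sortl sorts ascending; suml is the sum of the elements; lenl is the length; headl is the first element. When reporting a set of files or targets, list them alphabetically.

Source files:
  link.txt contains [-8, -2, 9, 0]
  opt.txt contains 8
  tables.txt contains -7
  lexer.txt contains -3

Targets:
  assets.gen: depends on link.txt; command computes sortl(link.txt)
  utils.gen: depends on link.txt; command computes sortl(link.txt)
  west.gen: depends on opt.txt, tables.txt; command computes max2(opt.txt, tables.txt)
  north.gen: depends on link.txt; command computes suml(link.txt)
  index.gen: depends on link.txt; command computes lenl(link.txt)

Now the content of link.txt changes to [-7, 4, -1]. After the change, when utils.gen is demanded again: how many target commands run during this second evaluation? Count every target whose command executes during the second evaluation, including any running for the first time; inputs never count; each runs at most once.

Run set: utils.gen (1 run).

Initial pass — values computed on the first demand:
  utils.gen = sortl([-8, -2, 9, 0]) = [-8, -2, 0, 9]

Second demand — change propagation:
  utils.gen: re-runs because link.txt [-8, -2, 9, 0]->[-7, 4, -1]; new result [-7, -1, 4].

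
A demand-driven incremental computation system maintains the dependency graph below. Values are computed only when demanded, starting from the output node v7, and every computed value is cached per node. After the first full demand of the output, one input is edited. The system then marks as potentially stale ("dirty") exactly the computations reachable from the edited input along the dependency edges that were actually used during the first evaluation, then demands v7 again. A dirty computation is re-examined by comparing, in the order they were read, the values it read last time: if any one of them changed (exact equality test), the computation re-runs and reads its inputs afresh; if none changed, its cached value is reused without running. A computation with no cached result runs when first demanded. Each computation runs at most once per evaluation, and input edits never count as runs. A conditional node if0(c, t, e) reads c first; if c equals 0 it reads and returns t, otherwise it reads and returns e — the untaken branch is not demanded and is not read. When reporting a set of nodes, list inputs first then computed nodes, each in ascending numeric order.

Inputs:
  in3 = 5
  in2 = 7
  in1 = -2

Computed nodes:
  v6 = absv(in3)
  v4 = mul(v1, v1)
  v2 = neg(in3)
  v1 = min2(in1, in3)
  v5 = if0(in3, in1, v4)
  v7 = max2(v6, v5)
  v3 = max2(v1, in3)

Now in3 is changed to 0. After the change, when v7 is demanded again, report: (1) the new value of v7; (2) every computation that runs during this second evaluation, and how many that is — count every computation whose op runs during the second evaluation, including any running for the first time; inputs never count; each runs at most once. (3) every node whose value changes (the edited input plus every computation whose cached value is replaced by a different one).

First evaluation (everything demanded from the output):
  v1 = min2(-2, 5) = -2
  v4 = mul(-2, -2) = 4
  v5 = if0(in3=5 -> else branch v4) = 4
  v6 = absv(5) = 5
  v7 = max2(5, 4) = 5

Propagation after the edit:
  v1: marked dirty but never re-examined — demand shifted away from it.
  v4: marked dirty but never re-examined — demand shifted away from it.
  v5: runs — in3 5->0; result -2.
  v6: runs — in3 5->0; result 0.
  v7: runs — v6 5->0; v5 4->-2; result 0.

Key observation: a condition flipped, so demand moved to the other branch — v1, v4 are never re-examined.

New value of v7: 0.
Computations that run: v5, v6, v7 — 3 in total.
Values that change: in3, v5, v6, v7.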